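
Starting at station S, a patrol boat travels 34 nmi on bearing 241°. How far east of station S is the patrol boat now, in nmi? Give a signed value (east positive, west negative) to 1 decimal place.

Leg 1 (241°, 34 nmi): east 34 sin 241° = -29.74, north 34 cos 241° = -16.48
Net east component: -29.74 nmi.

-29.7 nmi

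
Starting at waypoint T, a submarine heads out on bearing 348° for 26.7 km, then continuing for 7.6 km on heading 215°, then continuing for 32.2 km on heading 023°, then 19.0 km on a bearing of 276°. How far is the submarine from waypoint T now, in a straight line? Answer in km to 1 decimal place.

Leg 1 (348°, 26.7 km): east 26.7 sin 348° = -5.55, north 26.7 cos 348° = 26.12
Leg 2 (215°, 7.6 km): east 7.6 sin 215° = -4.36, north 7.6 cos 215° = -6.23
Leg 3 (023°, 32.2 km): east 32.2 sin 23° = 12.58, north 32.2 cos 23° = 29.64
Leg 4 (276°, 19.0 km): east 19.0 sin 276° = -18.90, north 19.0 cos 276° = 1.99
Net: -16.22 east, 51.52 north. Distance = √((-16.22)² + (51.52)²) = 54.012 km.

54.0 km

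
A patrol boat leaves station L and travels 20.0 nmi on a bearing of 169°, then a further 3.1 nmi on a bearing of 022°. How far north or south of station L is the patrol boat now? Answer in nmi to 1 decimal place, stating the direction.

16.8 nmi south

Leg 1 (169°, 20.0 nmi): east 20.0 sin 169° = 3.82, north 20.0 cos 169° = -19.63
Leg 2 (022°, 3.1 nmi): east 3.1 sin 22° = 1.16, north 3.1 cos 22° = 2.87
Net north component: -16.76 nmi.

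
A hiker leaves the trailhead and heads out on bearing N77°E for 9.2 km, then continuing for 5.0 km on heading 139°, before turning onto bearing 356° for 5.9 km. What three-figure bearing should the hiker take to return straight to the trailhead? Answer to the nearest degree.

251°

Leg 1 (N77°E, 9.2 km): east 9.2 sin 77° = 8.96, north 9.2 cos 77° = 2.07
Leg 2 (139°, 5.0 km): east 5.0 sin 139° = 3.28, north 5.0 cos 139° = -3.77
Leg 3 (356°, 5.9 km): east 5.9 sin 356° = -0.41, north 5.9 cos 356° = 5.89
Net displacement: 11.83 east, 4.18 north. Direction back to start is (-11.83, -4.18): bearing = atan2(-11.83, -4.18) mod 360° = 250.54° ≈ 251°.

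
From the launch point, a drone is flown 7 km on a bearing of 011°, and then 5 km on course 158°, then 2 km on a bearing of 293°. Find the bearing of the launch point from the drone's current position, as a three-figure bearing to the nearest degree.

204°

Leg 1 (011°, 7 km): east 7 sin 11° = 1.34, north 7 cos 11° = 6.87
Leg 2 (158°, 5 km): east 5 sin 158° = 1.87, north 5 cos 158° = -4.64
Leg 3 (293°, 2 km): east 2 sin 293° = -1.84, north 2 cos 293° = 0.78
Net displacement: 1.37 east, 3.02 north. Direction back to start is (-1.37, -3.02): bearing = atan2(-1.37, -3.02) mod 360° = 204.39° ≈ 204°.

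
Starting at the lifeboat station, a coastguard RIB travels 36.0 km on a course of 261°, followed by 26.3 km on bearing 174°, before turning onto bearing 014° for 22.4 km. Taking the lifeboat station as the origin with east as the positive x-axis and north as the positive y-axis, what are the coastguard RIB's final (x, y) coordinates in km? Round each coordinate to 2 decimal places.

(-27.39, -10.05)

Leg 1 (261°, 36.0 km): east 36.0 sin 261° = -35.56, north 36.0 cos 261° = -5.63
Leg 2 (174°, 26.3 km): east 26.3 sin 174° = 2.75, north 26.3 cos 174° = -26.16
Leg 3 (014°, 22.4 km): east 22.4 sin 14° = 5.42, north 22.4 cos 14° = 21.73
Summing: -27.39 km east, -10.05 km north → (-27.39, -10.05).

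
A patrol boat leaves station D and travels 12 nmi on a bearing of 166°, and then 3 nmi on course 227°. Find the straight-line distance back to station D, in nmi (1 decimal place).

13.7 nmi

Leg 1 (166°, 12 nmi): east 12 sin 166° = 2.90, north 12 cos 166° = -11.64
Leg 2 (227°, 3 nmi): east 3 sin 227° = -2.19, north 3 cos 227° = -2.05
Net: 0.71 east, -13.69 north. Distance = √((0.71)² + (-13.69)²) = 13.708 nmi.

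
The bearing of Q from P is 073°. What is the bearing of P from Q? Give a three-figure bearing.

253°

Back-bearing = 073° + 180° = 253°.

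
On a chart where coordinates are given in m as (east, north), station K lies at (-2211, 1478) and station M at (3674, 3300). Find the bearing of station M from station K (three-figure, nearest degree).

Δeast = 3674 − -2211 = 5885.00; Δnorth = 3300 − 1478 = 1822.00.
Bearing = atan2(Δeast, Δnorth) mod 360° = 72.80° ≈ 073°.

073°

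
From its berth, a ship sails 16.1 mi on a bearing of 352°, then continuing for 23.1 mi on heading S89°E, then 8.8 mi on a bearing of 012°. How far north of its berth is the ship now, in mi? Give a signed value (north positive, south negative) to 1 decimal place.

Leg 1 (352°, 16.1 mi): east 16.1 sin 352° = -2.24, north 16.1 cos 352° = 15.94
Leg 2 (S89°E, 23.1 mi): east 23.1 sin 91° = 23.10, north 23.1 cos 91° = -0.40
Leg 3 (012°, 8.8 mi): east 8.8 sin 12° = 1.83, north 8.8 cos 12° = 8.61
Net north component: 24.15 mi.

24.1 mi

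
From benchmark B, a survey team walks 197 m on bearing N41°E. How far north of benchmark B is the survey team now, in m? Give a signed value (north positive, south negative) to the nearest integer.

149 m

Leg 1 (N41°E, 197 m): east 197 sin 41° = 129.24, north 197 cos 41° = 148.68
Net north component: 148.68 m.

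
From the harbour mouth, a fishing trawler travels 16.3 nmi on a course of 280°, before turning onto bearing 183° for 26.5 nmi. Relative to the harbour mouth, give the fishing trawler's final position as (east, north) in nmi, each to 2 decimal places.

Leg 1 (280°, 16.3 nmi): east 16.3 sin 280° = -16.05, north 16.3 cos 280° = 2.83
Leg 2 (183°, 26.5 nmi): east 26.5 sin 183° = -1.39, north 26.5 cos 183° = -26.46
Summing: -17.44 nmi east, -23.63 nmi north → (-17.44, -23.63).

(-17.44, -23.63)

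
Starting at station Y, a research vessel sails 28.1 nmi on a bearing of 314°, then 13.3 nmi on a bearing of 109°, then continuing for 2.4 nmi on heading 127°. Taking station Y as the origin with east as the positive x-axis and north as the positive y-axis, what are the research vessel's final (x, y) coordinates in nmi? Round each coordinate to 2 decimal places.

Leg 1 (314°, 28.1 nmi): east 28.1 sin 314° = -20.21, north 28.1 cos 314° = 19.52
Leg 2 (109°, 13.3 nmi): east 13.3 sin 109° = 12.58, north 13.3 cos 109° = -4.33
Leg 3 (127°, 2.4 nmi): east 2.4 sin 127° = 1.92, north 2.4 cos 127° = -1.44
Summing: -5.72 nmi east, 13.75 nmi north → (-5.72, 13.75).

(-5.72, 13.75)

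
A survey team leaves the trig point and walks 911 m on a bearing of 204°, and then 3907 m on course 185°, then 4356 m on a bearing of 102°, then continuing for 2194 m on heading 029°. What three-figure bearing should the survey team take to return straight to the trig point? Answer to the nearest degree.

309°

Leg 1 (204°, 911 m): east 911 sin 204° = -370.54, north 911 cos 204° = -832.24
Leg 2 (185°, 3907 m): east 3907 sin 185° = -340.52, north 3907 cos 185° = -3892.13
Leg 3 (102°, 4356 m): east 4356 sin 102° = 4260.81, north 4356 cos 102° = -905.66
Leg 4 (029°, 2194 m): east 2194 sin 29° = 1063.67, north 2194 cos 29° = 1918.92
Net displacement: 4613.43 east, -3711.12 north. Direction back to start is (-4613.43, 3711.12): bearing = atan2(-4613.43, 3711.12) mod 360° = 308.81° ≈ 309°.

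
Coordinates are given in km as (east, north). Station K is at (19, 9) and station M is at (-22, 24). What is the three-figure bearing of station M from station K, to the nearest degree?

290°

Δeast = -22 − 19 = -41.00; Δnorth = 24 − 9 = 15.00.
Bearing = atan2(Δeast, Δnorth) mod 360° = 290.10° ≈ 290°.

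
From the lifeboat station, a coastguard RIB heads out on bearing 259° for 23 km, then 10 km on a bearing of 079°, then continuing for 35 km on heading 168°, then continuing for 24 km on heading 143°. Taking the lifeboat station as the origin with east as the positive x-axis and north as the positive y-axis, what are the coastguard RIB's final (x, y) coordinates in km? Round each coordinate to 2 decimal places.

Leg 1 (259°, 23 km): east 23 sin 259° = -22.58, north 23 cos 259° = -4.39
Leg 2 (079°, 10 km): east 10 sin 79° = 9.82, north 10 cos 79° = 1.91
Leg 3 (168°, 35 km): east 35 sin 168° = 7.28, north 35 cos 168° = -34.24
Leg 4 (143°, 24 km): east 24 sin 143° = 14.44, north 24 cos 143° = -19.17
Summing: 8.96 km east, -55.88 km north → (8.96, -55.88).

(8.96, -55.88)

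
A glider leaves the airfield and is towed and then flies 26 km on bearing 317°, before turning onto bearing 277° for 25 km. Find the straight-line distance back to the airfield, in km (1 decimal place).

47.9 km

Leg 1 (317°, 26 km): east 26 sin 317° = -17.73, north 26 cos 317° = 19.02
Leg 2 (277°, 25 km): east 25 sin 277° = -24.81, north 25 cos 277° = 3.05
Net: -42.55 east, 22.06 north. Distance = √((-42.55)² + (22.06)²) = 47.926 km.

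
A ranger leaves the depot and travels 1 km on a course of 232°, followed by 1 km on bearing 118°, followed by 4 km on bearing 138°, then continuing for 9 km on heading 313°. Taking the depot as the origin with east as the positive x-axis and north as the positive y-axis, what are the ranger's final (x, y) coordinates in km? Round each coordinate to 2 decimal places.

Leg 1 (232°, 1 km): east 1 sin 232° = -0.79, north 1 cos 232° = -0.62
Leg 2 (118°, 1 km): east 1 sin 118° = 0.88, north 1 cos 118° = -0.47
Leg 3 (138°, 4 km): east 4 sin 138° = 2.68, north 4 cos 138° = -2.97
Leg 4 (313°, 9 km): east 9 sin 313° = -6.58, north 9 cos 313° = 6.14
Summing: -3.81 km east, 2.08 km north → (-3.81, 2.08).

(-3.81, 2.08)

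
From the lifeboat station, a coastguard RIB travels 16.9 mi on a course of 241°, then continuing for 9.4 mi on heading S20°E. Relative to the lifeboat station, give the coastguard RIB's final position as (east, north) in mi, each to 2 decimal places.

Leg 1 (241°, 16.9 mi): east 16.9 sin 241° = -14.78, north 16.9 cos 241° = -8.19
Leg 2 (S20°E, 9.4 mi): east 9.4 sin 160° = 3.21, north 9.4 cos 160° = -8.83
Summing: -11.57 mi east, -17.03 mi north → (-11.57, -17.03).

(-11.57, -17.03)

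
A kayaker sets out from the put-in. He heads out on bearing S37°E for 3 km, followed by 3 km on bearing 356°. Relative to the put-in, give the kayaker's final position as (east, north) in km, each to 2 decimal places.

(1.60, 0.60)

Leg 1 (S37°E, 3 km): east 3 sin 143° = 1.81, north 3 cos 143° = -2.40
Leg 2 (356°, 3 km): east 3 sin 356° = -0.21, north 3 cos 356° = 2.99
Summing: 1.60 km east, 0.60 km north → (1.60, 0.60).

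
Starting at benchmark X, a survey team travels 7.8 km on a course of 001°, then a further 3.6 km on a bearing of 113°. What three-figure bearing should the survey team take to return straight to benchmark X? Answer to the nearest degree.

208°

Leg 1 (001°, 7.8 km): east 7.8 sin 1° = 0.14, north 7.8 cos 1° = 7.80
Leg 2 (113°, 3.6 km): east 3.6 sin 113° = 3.31, north 3.6 cos 113° = -1.41
Net displacement: 3.45 east, 6.39 north. Direction back to start is (-3.45, -6.39): bearing = atan2(-3.45, -6.39) mod 360° = 208.36° ≈ 208°.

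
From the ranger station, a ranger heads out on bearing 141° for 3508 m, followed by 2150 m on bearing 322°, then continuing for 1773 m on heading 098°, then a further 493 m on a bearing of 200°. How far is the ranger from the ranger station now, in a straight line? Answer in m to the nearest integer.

Leg 1 (141°, 3508 m): east 3508 sin 141° = 2207.66, north 3508 cos 141° = -2726.23
Leg 2 (322°, 2150 m): east 2150 sin 322° = -1323.67, north 2150 cos 322° = 1694.22
Leg 3 (098°, 1773 m): east 1773 sin 98° = 1755.75, north 1773 cos 98° = -246.75
Leg 4 (200°, 493 m): east 493 sin 200° = -168.62, north 493 cos 200° = -463.27
Net: 2471.11 east, -1742.03 north. Distance = √((2471.11)² + (-1742.03)²) = 3023.418 m.

3023 m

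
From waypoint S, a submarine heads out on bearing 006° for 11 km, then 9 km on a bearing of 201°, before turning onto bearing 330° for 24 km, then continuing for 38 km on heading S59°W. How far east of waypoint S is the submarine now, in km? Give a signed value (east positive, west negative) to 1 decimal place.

-46.6 km

Leg 1 (006°, 11 km): east 11 sin 6° = 1.15, north 11 cos 6° = 10.94
Leg 2 (201°, 9 km): east 9 sin 201° = -3.23, north 9 cos 201° = -8.40
Leg 3 (330°, 24 km): east 24 sin 330° = -12.00, north 24 cos 330° = 20.78
Leg 4 (S59°W, 38 km): east 38 sin 239° = -32.57, north 38 cos 239° = -19.57
Net east component: -46.65 km.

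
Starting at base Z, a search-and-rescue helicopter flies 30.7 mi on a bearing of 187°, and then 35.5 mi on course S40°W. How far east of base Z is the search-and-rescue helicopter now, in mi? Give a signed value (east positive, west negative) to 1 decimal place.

Leg 1 (187°, 30.7 mi): east 30.7 sin 187° = -3.74, north 30.7 cos 187° = -30.47
Leg 2 (S40°W, 35.5 mi): east 35.5 sin 220° = -22.82, north 35.5 cos 220° = -27.19
Net east component: -26.56 mi.

-26.6 mi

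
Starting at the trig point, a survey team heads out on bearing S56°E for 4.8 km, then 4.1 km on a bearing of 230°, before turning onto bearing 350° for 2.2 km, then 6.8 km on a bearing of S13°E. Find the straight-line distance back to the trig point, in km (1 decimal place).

Leg 1 (S56°E, 4.8 km): east 4.8 sin 124° = 3.98, north 4.8 cos 124° = -2.68
Leg 2 (230°, 4.1 km): east 4.1 sin 230° = -3.14, north 4.1 cos 230° = -2.64
Leg 3 (350°, 2.2 km): east 2.2 sin 350° = -0.38, north 2.2 cos 350° = 2.17
Leg 4 (S13°E, 6.8 km): east 6.8 sin 167° = 1.53, north 6.8 cos 167° = -6.63
Net: 1.99 east, -9.78 north. Distance = √((1.99)² + (-9.78)²) = 9.978 km.

10.0 km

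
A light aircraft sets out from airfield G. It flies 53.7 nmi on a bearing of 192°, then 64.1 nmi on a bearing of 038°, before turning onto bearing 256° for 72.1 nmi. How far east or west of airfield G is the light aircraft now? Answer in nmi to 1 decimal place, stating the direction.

41.7 nmi west

Leg 1 (192°, 53.7 nmi): east 53.7 sin 192° = -11.16, north 53.7 cos 192° = -52.53
Leg 2 (038°, 64.1 nmi): east 64.1 sin 38° = 39.46, north 64.1 cos 38° = 50.51
Leg 3 (256°, 72.1 nmi): east 72.1 sin 256° = -69.96, north 72.1 cos 256° = -17.44
Net east component: -41.66 nmi.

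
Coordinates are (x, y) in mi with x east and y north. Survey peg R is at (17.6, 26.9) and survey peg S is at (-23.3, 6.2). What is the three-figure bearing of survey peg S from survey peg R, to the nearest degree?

Δeast = -23.3 − 17.6 = -40.90; Δnorth = 6.2 − 26.9 = -20.70.
Bearing = atan2(Δeast, Δnorth) mod 360° = 243.16° ≈ 243°.

243°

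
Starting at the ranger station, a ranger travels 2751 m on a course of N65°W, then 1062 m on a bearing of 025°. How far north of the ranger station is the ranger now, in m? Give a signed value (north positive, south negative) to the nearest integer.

Leg 1 (N65°W, 2751 m): east 2751 sin 295° = -2493.25, north 2751 cos 295° = 1162.62
Leg 2 (025°, 1062 m): east 1062 sin 25° = 448.82, north 1062 cos 25° = 962.50
Net north component: 2125.12 m.

2125 m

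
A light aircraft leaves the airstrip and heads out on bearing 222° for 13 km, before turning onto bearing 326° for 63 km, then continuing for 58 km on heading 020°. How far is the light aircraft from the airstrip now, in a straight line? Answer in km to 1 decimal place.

100.0 km

Leg 1 (222°, 13 km): east 13 sin 222° = -8.70, north 13 cos 222° = -9.66
Leg 2 (326°, 63 km): east 63 sin 326° = -35.23, north 63 cos 326° = 52.23
Leg 3 (020°, 58 km): east 58 sin 20° = 19.84, north 58 cos 20° = 54.50
Net: -24.09 east, 97.07 north. Distance = √((-24.09)² + (97.07)²) = 100.015 km.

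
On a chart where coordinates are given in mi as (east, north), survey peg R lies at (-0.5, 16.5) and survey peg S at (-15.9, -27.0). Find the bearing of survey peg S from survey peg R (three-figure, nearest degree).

199°

Δeast = -15.9 − -0.5 = -15.40; Δnorth = -27.0 − 16.5 = -43.50.
Bearing = atan2(Δeast, Δnorth) mod 360° = 199.50° ≈ 199°.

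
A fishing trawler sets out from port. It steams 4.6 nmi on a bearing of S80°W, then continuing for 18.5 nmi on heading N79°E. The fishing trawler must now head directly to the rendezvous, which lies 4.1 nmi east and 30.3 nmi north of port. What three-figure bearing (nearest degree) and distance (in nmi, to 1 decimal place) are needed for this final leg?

Leg 1 (S80°W, 4.6 nmi): east 4.6 sin 260° = -4.53, north 4.6 cos 260° = -0.80
Leg 2 (N79°E, 18.5 nmi): east 18.5 sin 79° = 18.16, north 18.5 cos 79° = 3.53
Current position: (13.63, 2.73). Target: (4.1, 30.3). Remaining: Δeast = -9.53, Δnorth = 27.57.
Bearing = atan2(-9.53, 27.57) mod 360° = 340.93°; distance = √((-9.53)² + (27.57)²) = 29.170 nmi.

341°, 29.2 nmi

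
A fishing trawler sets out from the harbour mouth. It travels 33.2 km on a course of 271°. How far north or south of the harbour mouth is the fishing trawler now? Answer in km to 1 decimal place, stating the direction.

0.6 km north

Leg 1 (271°, 33.2 km): east 33.2 sin 271° = -33.19, north 33.2 cos 271° = 0.58
Net north component: 0.58 km.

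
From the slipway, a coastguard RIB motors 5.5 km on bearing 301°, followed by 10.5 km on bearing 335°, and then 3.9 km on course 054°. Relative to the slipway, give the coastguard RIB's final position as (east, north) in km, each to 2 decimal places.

Leg 1 (301°, 5.5 km): east 5.5 sin 301° = -4.71, north 5.5 cos 301° = 2.83
Leg 2 (335°, 10.5 km): east 10.5 sin 335° = -4.44, north 10.5 cos 335° = 9.52
Leg 3 (054°, 3.9 km): east 3.9 sin 54° = 3.16, north 3.9 cos 54° = 2.29
Summing: -6.00 km east, 14.64 km north → (-6.00, 14.64).

(-6.00, 14.64)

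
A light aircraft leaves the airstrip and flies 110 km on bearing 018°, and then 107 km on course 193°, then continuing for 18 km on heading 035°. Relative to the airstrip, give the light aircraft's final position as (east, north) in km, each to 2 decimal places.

Leg 1 (018°, 110 km): east 110 sin 18° = 33.99, north 110 cos 18° = 104.62
Leg 2 (193°, 107 km): east 107 sin 193° = -24.07, north 107 cos 193° = -104.26
Leg 3 (035°, 18 km): east 18 sin 35° = 10.32, north 18 cos 35° = 14.74
Summing: 20.25 km east, 15.10 km north → (20.25, 15.10).

(20.25, 15.10)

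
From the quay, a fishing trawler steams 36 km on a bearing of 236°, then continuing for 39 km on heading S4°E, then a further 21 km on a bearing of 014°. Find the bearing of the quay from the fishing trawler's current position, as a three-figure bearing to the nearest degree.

030°

Leg 1 (236°, 36 km): east 36 sin 236° = -29.85, north 36 cos 236° = -20.13
Leg 2 (S4°E, 39 km): east 39 sin 176° = 2.72, north 39 cos 176° = -38.90
Leg 3 (014°, 21 km): east 21 sin 14° = 5.08, north 21 cos 14° = 20.38
Net displacement: -22.04 east, -38.66 north. Direction back to start is (22.04, 38.66): bearing = atan2(22.04, 38.66) mod 360° = 29.69° ≈ 030°.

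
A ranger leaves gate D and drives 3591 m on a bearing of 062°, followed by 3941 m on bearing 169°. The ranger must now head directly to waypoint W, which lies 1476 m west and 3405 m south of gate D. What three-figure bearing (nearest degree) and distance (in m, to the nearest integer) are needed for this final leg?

Leg 1 (062°, 3591 m): east 3591 sin 62° = 3170.66, north 3591 cos 62° = 1685.87
Leg 2 (169°, 3941 m): east 3941 sin 169° = 751.98, north 3941 cos 169° = -3868.59
Current position: (3922.64, -2182.72). Target: (-1476, -3405). Remaining: Δeast = -5398.64, Δnorth = -1222.28.
Bearing = atan2(-5398.64, -1222.28) mod 360° = 257.24°; distance = √((-5398.64)² + (-1222.28)²) = 5535.279 m.

257°, 5535 m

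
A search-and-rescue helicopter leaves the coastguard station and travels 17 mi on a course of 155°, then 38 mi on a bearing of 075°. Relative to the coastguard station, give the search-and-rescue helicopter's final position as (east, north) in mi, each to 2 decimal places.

Leg 1 (155°, 17 mi): east 17 sin 155° = 7.18, north 17 cos 155° = -15.41
Leg 2 (075°, 38 mi): east 38 sin 75° = 36.71, north 38 cos 75° = 9.84
Summing: 43.89 mi east, -5.57 mi north → (43.89, -5.57).

(43.89, -5.57)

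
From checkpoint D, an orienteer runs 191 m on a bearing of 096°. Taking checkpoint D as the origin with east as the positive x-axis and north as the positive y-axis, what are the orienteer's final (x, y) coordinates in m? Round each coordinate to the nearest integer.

(190, -20)

Leg 1 (096°, 191 m): east 191 sin 96° = 189.95, north 191 cos 96° = -19.96
Summing: 189.95 m east, -19.96 m north → (190, -20).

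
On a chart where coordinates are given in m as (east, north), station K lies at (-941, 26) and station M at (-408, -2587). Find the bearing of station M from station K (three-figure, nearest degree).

168°

Δeast = -408 − -941 = 533.00; Δnorth = -2587 − 26 = -2613.00.
Bearing = atan2(Δeast, Δnorth) mod 360° = 168.47° ≈ 168°.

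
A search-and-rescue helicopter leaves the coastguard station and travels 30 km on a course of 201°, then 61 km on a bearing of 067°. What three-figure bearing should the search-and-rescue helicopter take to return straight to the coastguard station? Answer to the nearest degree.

Leg 1 (201°, 30 km): east 30 sin 201° = -10.75, north 30 cos 201° = -28.01
Leg 2 (067°, 61 km): east 61 sin 67° = 56.15, north 61 cos 67° = 23.83
Net displacement: 45.40 east, -4.17 north. Direction back to start is (-45.40, 4.17): bearing = atan2(-45.40, 4.17) mod 360° = 275.25° ≈ 275°.

275°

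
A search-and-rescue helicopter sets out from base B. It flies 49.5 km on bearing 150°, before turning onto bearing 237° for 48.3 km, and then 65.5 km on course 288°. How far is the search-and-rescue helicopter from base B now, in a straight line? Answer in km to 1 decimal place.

Leg 1 (150°, 49.5 km): east 49.5 sin 150° = 24.75, north 49.5 cos 150° = -42.87
Leg 2 (237°, 48.3 km): east 48.3 sin 237° = -40.51, north 48.3 cos 237° = -26.31
Leg 3 (288°, 65.5 km): east 65.5 sin 288° = -62.29, north 65.5 cos 288° = 20.24
Net: -78.05 east, -48.93 north. Distance = √((-78.05)² + (-48.93)²) = 92.123 km.

92.1 km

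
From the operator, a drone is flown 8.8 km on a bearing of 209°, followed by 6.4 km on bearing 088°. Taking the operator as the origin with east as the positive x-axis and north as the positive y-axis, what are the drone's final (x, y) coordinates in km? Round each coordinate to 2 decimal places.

(2.13, -7.47)

Leg 1 (209°, 8.8 km): east 8.8 sin 209° = -4.27, north 8.8 cos 209° = -7.70
Leg 2 (088°, 6.4 km): east 6.4 sin 88° = 6.40, north 6.4 cos 88° = 0.22
Summing: 2.13 km east, -7.47 km north → (2.13, -7.47).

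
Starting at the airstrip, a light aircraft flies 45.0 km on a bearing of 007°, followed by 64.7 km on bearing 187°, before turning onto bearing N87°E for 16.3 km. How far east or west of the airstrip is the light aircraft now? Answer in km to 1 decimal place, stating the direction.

13.9 km east

Leg 1 (007°, 45.0 km): east 45.0 sin 7° = 5.48, north 45.0 cos 7° = 44.66
Leg 2 (187°, 64.7 km): east 64.7 sin 187° = -7.88, north 64.7 cos 187° = -64.22
Leg 3 (N87°E, 16.3 km): east 16.3 sin 87° = 16.28, north 16.3 cos 87° = 0.85
Net east component: 13.88 km.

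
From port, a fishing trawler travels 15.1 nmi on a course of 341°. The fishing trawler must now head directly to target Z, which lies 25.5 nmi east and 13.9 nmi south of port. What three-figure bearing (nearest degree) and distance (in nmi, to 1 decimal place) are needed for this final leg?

133°, 41.5 nmi

Leg 1 (341°, 15.1 nmi): east 15.1 sin 341° = -4.92, north 15.1 cos 341° = 14.28
Current position: (-4.92, 14.28). Target: (25.5, -13.9). Remaining: Δeast = 30.42, Δnorth = -28.18.
Bearing = atan2(30.42, -28.18) mod 360° = 132.81°; distance = √((30.42)² + (-28.18)²) = 41.462 nmi.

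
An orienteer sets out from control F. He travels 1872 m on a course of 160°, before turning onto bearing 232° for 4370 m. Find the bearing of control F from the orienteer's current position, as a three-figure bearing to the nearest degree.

Leg 1 (160°, 1872 m): east 1872 sin 160° = 640.26, north 1872 cos 160° = -1759.10
Leg 2 (232°, 4370 m): east 4370 sin 232° = -3443.61, north 4370 cos 232° = -2690.44
Net displacement: -2803.35 east, -4449.55 north. Direction back to start is (2803.35, 4449.55): bearing = atan2(2803.35, 4449.55) mod 360° = 32.21° ≈ 032°.

032°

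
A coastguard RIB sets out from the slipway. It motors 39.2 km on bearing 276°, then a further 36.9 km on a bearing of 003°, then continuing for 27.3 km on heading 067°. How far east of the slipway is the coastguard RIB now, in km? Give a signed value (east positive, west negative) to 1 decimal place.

-11.9 km

Leg 1 (276°, 39.2 km): east 39.2 sin 276° = -38.99, north 39.2 cos 276° = 4.10
Leg 2 (003°, 36.9 km): east 36.9 sin 3° = 1.93, north 36.9 cos 3° = 36.85
Leg 3 (067°, 27.3 km): east 27.3 sin 67° = 25.13, north 27.3 cos 67° = 10.67
Net east component: -11.92 km.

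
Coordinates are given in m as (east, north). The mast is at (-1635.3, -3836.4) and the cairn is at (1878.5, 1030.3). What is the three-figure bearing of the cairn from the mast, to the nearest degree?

036°

Δeast = 1878.5 − -1635.3 = 3513.80; Δnorth = 1030.3 − -3836.4 = 4866.70.
Bearing = atan2(Δeast, Δnorth) mod 360° = 35.83° ≈ 036°.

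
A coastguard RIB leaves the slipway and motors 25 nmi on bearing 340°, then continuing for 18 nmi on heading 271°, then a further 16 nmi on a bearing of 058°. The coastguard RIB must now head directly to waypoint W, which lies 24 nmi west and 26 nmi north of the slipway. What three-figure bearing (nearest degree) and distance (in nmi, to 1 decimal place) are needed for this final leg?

240°, 12.7 nmi

Leg 1 (340°, 25 nmi): east 25 sin 340° = -8.55, north 25 cos 340° = 23.49
Leg 2 (271°, 18 nmi): east 18 sin 271° = -18.00, north 18 cos 271° = 0.31
Leg 3 (058°, 16 nmi): east 16 sin 58° = 13.57, north 16 cos 58° = 8.48
Current position: (-12.98, 32.29). Target: (-24, 26). Remaining: Δeast = -11.02, Δnorth = -6.29.
Bearing = atan2(-11.02, -6.29) mod 360° = 240.30°; distance = √((-11.02)² + (-6.29)²) = 12.687 nmi.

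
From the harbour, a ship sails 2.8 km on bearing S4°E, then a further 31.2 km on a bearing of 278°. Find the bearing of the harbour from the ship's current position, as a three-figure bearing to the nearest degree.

093°

Leg 1 (S4°E, 2.8 km): east 2.8 sin 176° = 0.20, north 2.8 cos 176° = -2.79
Leg 2 (278°, 31.2 km): east 31.2 sin 278° = -30.90, north 31.2 cos 278° = 4.34
Net displacement: -30.70 east, 1.55 north. Direction back to start is (30.70, -1.55): bearing = atan2(30.70, -1.55) mod 360° = 92.89° ≈ 093°.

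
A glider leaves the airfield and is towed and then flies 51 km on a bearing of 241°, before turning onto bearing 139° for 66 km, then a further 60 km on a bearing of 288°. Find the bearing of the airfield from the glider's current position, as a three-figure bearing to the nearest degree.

Leg 1 (241°, 51 km): east 51 sin 241° = -44.61, north 51 cos 241° = -24.73
Leg 2 (139°, 66 km): east 66 sin 139° = 43.30, north 66 cos 139° = -49.81
Leg 3 (288°, 60 km): east 60 sin 288° = -57.06, north 60 cos 288° = 18.54
Net displacement: -58.37 east, -56.00 north. Direction back to start is (58.37, 56.00): bearing = atan2(58.37, 56.00) mod 360° = 46.19° ≈ 046°.

046°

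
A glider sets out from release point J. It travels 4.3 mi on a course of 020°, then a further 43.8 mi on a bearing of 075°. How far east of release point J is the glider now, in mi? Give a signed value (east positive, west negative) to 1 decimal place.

43.8 mi

Leg 1 (020°, 4.3 mi): east 4.3 sin 20° = 1.47, north 4.3 cos 20° = 4.04
Leg 2 (075°, 43.8 mi): east 43.8 sin 75° = 42.31, north 43.8 cos 75° = 11.34
Net east component: 43.78 mi.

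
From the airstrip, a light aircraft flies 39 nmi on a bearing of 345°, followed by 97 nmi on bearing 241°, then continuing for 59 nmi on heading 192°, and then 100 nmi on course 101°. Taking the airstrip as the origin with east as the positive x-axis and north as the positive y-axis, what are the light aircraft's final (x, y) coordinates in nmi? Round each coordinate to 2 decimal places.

(-9.04, -86.15)

Leg 1 (345°, 39 nmi): east 39 sin 345° = -10.09, north 39 cos 345° = 37.67
Leg 2 (241°, 97 nmi): east 97 sin 241° = -84.84, north 97 cos 241° = -47.03
Leg 3 (192°, 59 nmi): east 59 sin 192° = -12.27, north 59 cos 192° = -57.71
Leg 4 (101°, 100 nmi): east 100 sin 101° = 98.16, north 100 cos 101° = -19.08
Summing: -9.04 nmi east, -86.15 nmi north → (-9.04, -86.15).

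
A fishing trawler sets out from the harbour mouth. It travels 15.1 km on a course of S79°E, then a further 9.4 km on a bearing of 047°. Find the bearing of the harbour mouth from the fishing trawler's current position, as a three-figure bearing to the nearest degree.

261°

Leg 1 (S79°E, 15.1 km): east 15.1 sin 101° = 14.82, north 15.1 cos 101° = -2.88
Leg 2 (047°, 9.4 km): east 9.4 sin 47° = 6.87, north 9.4 cos 47° = 6.41
Net displacement: 21.70 east, 3.53 north. Direction back to start is (-21.70, -3.53): bearing = atan2(-21.70, -3.53) mod 360° = 260.76° ≈ 261°.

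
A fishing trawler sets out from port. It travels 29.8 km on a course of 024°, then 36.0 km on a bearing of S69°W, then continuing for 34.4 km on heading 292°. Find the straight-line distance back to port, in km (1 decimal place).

Leg 1 (024°, 29.8 km): east 29.8 sin 24° = 12.12, north 29.8 cos 24° = 27.22
Leg 2 (S69°W, 36.0 km): east 36.0 sin 249° = -33.61, north 36.0 cos 249° = -12.90
Leg 3 (292°, 34.4 km): east 34.4 sin 292° = -31.90, north 34.4 cos 292° = 12.89
Net: -53.38 east, 27.21 north. Distance = √((-53.38)² + (27.21)²) = 59.917 km.

59.9 km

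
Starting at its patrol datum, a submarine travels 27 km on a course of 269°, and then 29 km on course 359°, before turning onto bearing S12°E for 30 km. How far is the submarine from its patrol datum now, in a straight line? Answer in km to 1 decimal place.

21.3 km

Leg 1 (269°, 27 km): east 27 sin 269° = -27.00, north 27 cos 269° = -0.47
Leg 2 (359°, 29 km): east 29 sin 359° = -0.51, north 29 cos 359° = 29.00
Leg 3 (S12°E, 30 km): east 30 sin 168° = 6.24, north 30 cos 168° = -29.34
Net: -21.26 east, -0.82 north. Distance = √((-21.26)² + (-0.82)²) = 21.280 km.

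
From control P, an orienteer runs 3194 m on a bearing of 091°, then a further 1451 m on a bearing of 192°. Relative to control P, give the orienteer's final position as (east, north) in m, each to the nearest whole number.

Leg 1 (091°, 3194 m): east 3194 sin 91° = 3193.51, north 3194 cos 91° = -55.74
Leg 2 (192°, 1451 m): east 1451 sin 192° = -301.68, north 1451 cos 192° = -1419.29
Summing: 2891.83 m east, -1475.04 m north → (2892, -1475).

(2892, -1475)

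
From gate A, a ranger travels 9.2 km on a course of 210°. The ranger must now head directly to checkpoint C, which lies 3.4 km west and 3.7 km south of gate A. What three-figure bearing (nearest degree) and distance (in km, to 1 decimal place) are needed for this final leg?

016°, 4.4 km

Leg 1 (210°, 9.2 km): east 9.2 sin 210° = -4.60, north 9.2 cos 210° = -7.97
Current position: (-4.60, -7.97). Target: (-3.4, -3.7). Remaining: Δeast = 1.20, Δnorth = 4.27.
Bearing = atan2(1.20, 4.27) mod 360° = 15.71°; distance = √((1.20)² + (4.27)²) = 4.433 km.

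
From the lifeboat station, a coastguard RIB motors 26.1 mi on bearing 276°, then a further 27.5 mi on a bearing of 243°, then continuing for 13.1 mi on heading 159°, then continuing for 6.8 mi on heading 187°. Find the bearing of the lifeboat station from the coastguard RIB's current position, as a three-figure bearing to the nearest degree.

Leg 1 (276°, 26.1 mi): east 26.1 sin 276° = -25.96, north 26.1 cos 276° = 2.73
Leg 2 (243°, 27.5 mi): east 27.5 sin 243° = -24.50, north 27.5 cos 243° = -12.48
Leg 3 (159°, 13.1 mi): east 13.1 sin 159° = 4.69, north 13.1 cos 159° = -12.23
Leg 4 (187°, 6.8 mi): east 6.8 sin 187° = -0.83, north 6.8 cos 187° = -6.75
Net displacement: -46.59 east, -28.74 north. Direction back to start is (46.59, 28.74): bearing = atan2(46.59, 28.74) mod 360° = 58.34° ≈ 058°.

058°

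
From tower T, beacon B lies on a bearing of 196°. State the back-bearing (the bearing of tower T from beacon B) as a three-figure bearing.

Back-bearing = 196° − 180° = 016°.

016°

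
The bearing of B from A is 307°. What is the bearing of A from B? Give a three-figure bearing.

127°

Back-bearing = 307° − 180° = 127°.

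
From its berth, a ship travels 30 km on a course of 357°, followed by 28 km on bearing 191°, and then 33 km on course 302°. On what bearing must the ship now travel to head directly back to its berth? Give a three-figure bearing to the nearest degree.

Leg 1 (357°, 30 km): east 30 sin 357° = -1.57, north 30 cos 357° = 29.96
Leg 2 (191°, 28 km): east 28 sin 191° = -5.34, north 28 cos 191° = -27.49
Leg 3 (302°, 33 km): east 33 sin 302° = -27.99, north 33 cos 302° = 17.49
Net displacement: -34.90 east, 19.96 north. Direction back to start is (34.90, -19.96): bearing = atan2(34.90, -19.96) mod 360° = 119.77° ≈ 120°.

120°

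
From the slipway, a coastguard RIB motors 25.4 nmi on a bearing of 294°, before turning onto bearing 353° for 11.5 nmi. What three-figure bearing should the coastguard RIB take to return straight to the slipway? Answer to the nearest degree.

Leg 1 (294°, 25.4 nmi): east 25.4 sin 294° = -23.20, north 25.4 cos 294° = 10.33
Leg 2 (353°, 11.5 nmi): east 11.5 sin 353° = -1.40, north 11.5 cos 353° = 11.41
Net displacement: -24.61 east, 21.75 north. Direction back to start is (24.61, -21.75): bearing = atan2(24.61, -21.75) mod 360° = 131.47° ≈ 131°.

131°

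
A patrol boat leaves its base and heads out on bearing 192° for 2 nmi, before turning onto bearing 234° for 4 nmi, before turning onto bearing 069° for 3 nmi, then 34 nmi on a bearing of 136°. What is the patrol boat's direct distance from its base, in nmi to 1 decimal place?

Leg 1 (192°, 2 nmi): east 2 sin 192° = -0.42, north 2 cos 192° = -1.96
Leg 2 (234°, 4 nmi): east 4 sin 234° = -3.24, north 4 cos 234° = -2.35
Leg 3 (069°, 3 nmi): east 3 sin 69° = 2.80, north 3 cos 69° = 1.08
Leg 4 (136°, 34 nmi): east 34 sin 136° = 23.62, north 34 cos 136° = -24.46
Net: 22.77 east, -27.69 north. Distance = √((22.77)² + (-27.69)²) = 35.848 nmi.

35.8 nmi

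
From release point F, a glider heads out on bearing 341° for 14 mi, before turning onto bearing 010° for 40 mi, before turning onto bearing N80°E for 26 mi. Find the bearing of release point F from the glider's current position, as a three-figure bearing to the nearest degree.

Leg 1 (341°, 14 mi): east 14 sin 341° = -4.56, north 14 cos 341° = 13.24
Leg 2 (010°, 40 mi): east 40 sin 10° = 6.95, north 40 cos 10° = 39.39
Leg 3 (N80°E, 26 mi): east 26 sin 80° = 25.61, north 26 cos 80° = 4.51
Net displacement: 27.99 east, 57.14 north. Direction back to start is (-27.99, -57.14): bearing = atan2(-27.99, -57.14) mod 360° = 206.10° ≈ 206°.

206°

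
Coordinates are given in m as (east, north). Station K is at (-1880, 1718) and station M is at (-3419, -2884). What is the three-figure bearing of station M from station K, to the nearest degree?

Δeast = -3419 − -1880 = -1539.00; Δnorth = -2884 − 1718 = -4602.00.
Bearing = atan2(Δeast, Δnorth) mod 360° = 198.49° ≈ 198°.

198°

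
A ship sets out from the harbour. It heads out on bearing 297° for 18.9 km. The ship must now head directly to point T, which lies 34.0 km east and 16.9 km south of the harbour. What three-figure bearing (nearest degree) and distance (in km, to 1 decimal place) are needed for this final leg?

Leg 1 (297°, 18.9 km): east 18.9 sin 297° = -16.84, north 18.9 cos 297° = 8.58
Current position: (-16.84, 8.58). Target: (34.0, -16.9). Remaining: Δeast = 50.84, Δnorth = -25.48.
Bearing = atan2(50.84, -25.48) mod 360° = 116.62°; distance = √((50.84)² + (-25.48)²) = 56.868 km.

117°, 56.9 km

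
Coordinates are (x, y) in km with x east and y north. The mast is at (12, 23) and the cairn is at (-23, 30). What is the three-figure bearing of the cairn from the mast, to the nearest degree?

Δeast = -23 − 12 = -35.00; Δnorth = 30 − 23 = 7.00.
Bearing = atan2(Δeast, Δnorth) mod 360° = 281.31° ≈ 281°.

281°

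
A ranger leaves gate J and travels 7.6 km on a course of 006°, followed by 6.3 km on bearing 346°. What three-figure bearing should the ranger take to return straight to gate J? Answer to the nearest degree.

Leg 1 (006°, 7.6 km): east 7.6 sin 6° = 0.79, north 7.6 cos 6° = 7.56
Leg 2 (346°, 6.3 km): east 6.3 sin 346° = -1.52, north 6.3 cos 346° = 6.11
Net displacement: -0.73 east, 13.67 north. Direction back to start is (0.73, -13.67): bearing = atan2(0.73, -13.67) mod 360° = 176.94° ≈ 177°.

177°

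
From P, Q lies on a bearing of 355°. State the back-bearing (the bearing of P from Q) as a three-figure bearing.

Back-bearing = 355° − 180° = 175°.

175°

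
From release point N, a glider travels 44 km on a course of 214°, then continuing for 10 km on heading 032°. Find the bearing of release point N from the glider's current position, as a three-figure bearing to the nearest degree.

035°

Leg 1 (214°, 44 km): east 44 sin 214° = -24.60, north 44 cos 214° = -36.48
Leg 2 (032°, 10 km): east 10 sin 32° = 5.30, north 10 cos 32° = 8.48
Net displacement: -19.31 east, -28.00 north. Direction back to start is (19.31, 28.00): bearing = atan2(19.31, 28.00) mod 360° = 34.59° ≈ 035°.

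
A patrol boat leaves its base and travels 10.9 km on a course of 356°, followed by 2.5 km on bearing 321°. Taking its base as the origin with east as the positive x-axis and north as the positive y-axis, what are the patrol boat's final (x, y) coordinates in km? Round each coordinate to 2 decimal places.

Leg 1 (356°, 10.9 km): east 10.9 sin 356° = -0.76, north 10.9 cos 356° = 10.87
Leg 2 (321°, 2.5 km): east 2.5 sin 321° = -1.57, north 2.5 cos 321° = 1.94
Summing: -2.33 km east, 12.82 km north → (-2.33, 12.82).

(-2.33, 12.82)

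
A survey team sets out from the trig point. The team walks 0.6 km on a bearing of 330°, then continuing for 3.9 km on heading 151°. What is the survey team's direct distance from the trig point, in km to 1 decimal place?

Leg 1 (330°, 0.6 km): east 0.6 sin 330° = -0.30, north 0.6 cos 330° = 0.52
Leg 2 (151°, 3.9 km): east 3.9 sin 151° = 1.89, north 3.9 cos 151° = -3.41
Net: 1.59 east, -2.89 north. Distance = √((1.59)² + (-2.89)²) = 3.300 km.

3.3 km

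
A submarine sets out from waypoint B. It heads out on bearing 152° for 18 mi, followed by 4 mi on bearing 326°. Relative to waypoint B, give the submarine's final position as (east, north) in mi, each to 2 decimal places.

(6.21, -12.58)

Leg 1 (152°, 18 mi): east 18 sin 152° = 8.45, north 18 cos 152° = -15.89
Leg 2 (326°, 4 mi): east 4 sin 326° = -2.24, north 4 cos 326° = 3.32
Summing: 6.21 mi east, -12.58 mi north → (6.21, -12.58).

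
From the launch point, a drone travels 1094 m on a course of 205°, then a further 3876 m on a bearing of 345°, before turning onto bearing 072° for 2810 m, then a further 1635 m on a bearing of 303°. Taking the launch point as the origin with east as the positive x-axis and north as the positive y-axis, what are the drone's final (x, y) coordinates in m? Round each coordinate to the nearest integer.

(-164, 4511)

Leg 1 (205°, 1094 m): east 1094 sin 205° = -462.34, north 1094 cos 205° = -991.50
Leg 2 (345°, 3876 m): east 3876 sin 345° = -1003.18, north 3876 cos 345° = 3743.93
Leg 3 (072°, 2810 m): east 2810 sin 72° = 2672.47, north 2810 cos 72° = 868.34
Leg 4 (303°, 1635 m): east 1635 sin 303° = -1371.23, north 1635 cos 303° = 890.48
Summing: -164.28 m east, 4511.25 m north → (-164, 4511).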